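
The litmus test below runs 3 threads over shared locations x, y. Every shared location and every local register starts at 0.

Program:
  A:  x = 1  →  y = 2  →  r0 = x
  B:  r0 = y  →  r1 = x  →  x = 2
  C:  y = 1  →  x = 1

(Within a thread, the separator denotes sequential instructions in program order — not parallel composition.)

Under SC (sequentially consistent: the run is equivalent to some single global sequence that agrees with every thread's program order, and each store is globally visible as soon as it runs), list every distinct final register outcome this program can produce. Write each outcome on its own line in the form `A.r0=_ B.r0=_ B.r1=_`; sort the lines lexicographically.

A.r0=1 B.r0=0 B.r1=0
A.r0=1 B.r0=0 B.r1=1
A.r0=1 B.r0=1 B.r1=0
A.r0=1 B.r0=1 B.r1=1
A.r0=1 B.r0=2 B.r1=1
A.r0=2 B.r0=0 B.r1=0
A.r0=2 B.r0=0 B.r1=1
A.r0=2 B.r0=1 B.r1=0
A.r0=2 B.r0=1 B.r1=1
A.r0=2 B.r0=2 B.r1=1

outcome vector order: (A.r0,B.r0,B.r1)
|SC outcomes| = 10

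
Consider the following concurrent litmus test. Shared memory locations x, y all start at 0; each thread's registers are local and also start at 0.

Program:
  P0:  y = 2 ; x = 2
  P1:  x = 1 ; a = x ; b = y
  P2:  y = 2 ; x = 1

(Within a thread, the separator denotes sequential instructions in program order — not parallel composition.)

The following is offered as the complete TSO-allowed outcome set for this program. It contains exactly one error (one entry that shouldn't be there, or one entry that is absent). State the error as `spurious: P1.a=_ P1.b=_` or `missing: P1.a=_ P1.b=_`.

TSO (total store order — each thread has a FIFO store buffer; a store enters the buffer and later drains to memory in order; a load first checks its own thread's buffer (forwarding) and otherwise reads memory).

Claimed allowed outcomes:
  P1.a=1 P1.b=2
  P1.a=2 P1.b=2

missing: P1.a=1 P1.b=0

outcome vector order: (P1.a,P1.b)
[TSO] allowed = {(1,0) (1,2) (2,2)}
TSO∖claimed = {(1,0)}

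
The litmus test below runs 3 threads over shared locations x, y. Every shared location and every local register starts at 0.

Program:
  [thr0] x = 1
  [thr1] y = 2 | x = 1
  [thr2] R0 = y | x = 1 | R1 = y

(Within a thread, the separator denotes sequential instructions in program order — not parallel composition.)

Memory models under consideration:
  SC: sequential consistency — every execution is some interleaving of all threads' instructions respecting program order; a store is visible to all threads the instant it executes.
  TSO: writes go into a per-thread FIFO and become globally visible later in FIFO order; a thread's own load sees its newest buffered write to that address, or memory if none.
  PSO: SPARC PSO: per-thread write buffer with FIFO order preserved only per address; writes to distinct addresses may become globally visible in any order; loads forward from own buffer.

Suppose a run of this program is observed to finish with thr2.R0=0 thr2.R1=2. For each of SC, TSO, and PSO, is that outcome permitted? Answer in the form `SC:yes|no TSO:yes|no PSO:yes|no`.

SC:yes TSO:yes PSO:yes

outcome vector order: (thr2.R0,thr2.R1)
under SC → 00 02 22
under TSO → 00 02 22
under PSO → 00 02 22
target 02 ∈ {SC,TSO,PSO}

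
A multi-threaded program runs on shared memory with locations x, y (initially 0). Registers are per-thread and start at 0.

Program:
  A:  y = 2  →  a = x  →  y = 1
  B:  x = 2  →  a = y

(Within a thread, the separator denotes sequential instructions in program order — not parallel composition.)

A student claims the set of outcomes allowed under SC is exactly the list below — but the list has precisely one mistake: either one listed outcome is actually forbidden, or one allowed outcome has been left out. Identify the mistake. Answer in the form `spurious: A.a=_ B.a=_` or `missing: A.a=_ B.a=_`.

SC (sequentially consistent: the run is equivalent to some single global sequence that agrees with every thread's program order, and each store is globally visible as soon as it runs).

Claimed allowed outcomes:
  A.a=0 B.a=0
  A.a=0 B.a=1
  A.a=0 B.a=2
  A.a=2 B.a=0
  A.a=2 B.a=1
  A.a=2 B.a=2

spurious: A.a=0 B.a=0

outcome vector order: (A.a,B.a)
SC: 5 outcomes — {(0,1) (0,2) (2,0) (2,1) (2,2)}
claimed∖SC = {(0,0)}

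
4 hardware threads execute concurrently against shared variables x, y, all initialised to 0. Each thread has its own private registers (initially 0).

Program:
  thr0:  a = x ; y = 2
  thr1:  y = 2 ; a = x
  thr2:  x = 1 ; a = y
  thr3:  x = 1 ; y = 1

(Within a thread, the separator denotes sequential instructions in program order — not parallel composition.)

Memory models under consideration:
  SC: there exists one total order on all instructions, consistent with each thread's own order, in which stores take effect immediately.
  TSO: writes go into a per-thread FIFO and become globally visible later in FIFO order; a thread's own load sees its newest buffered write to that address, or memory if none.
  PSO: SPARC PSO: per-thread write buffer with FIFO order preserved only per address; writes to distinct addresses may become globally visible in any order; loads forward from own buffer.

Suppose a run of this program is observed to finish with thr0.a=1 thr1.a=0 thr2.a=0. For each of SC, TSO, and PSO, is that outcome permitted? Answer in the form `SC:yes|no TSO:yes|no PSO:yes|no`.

SC:no TSO:yes PSO:yes

outcome vector order: (thr0.a,thr1.a,thr2.a)
[SC] allowed = {(0,0,1), (0,0,2), (0,1,0), (0,1,1), (0,1,2), (1,0,1), (1,0,2), (1,1,0), (1,1,1), (1,1,2)}
[TSO] allowed = {(0,0,0), (0,0,1), (0,0,2), (0,1,0), (0,1,1), (0,1,2), (1,0,0), (1,0,1), (1,0,2), (1,1,0), (1,1,1), (1,1,2)}
[PSO] allowed = {(0,0,0), (0,0,1), (0,0,2), (0,1,0), (0,1,1), (0,1,2), (1,0,0), (1,0,1), (1,0,2), (1,1,0), (1,1,1), (1,1,2)}
target (1,0,0) ∈ {TSO,PSO}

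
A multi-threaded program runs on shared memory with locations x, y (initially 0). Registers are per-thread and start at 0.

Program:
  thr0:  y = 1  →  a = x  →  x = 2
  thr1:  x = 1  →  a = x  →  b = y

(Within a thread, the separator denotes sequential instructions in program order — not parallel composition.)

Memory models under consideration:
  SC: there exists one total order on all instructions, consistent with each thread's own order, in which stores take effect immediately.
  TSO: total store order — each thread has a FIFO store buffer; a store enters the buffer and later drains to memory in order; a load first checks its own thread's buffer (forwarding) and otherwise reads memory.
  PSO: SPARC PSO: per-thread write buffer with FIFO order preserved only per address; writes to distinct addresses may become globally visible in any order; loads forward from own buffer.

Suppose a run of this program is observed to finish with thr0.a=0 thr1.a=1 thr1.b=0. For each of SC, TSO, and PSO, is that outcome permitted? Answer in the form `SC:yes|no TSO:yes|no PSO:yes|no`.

SC:no TSO:yes PSO:yes

outcome vector order: (thr0.a,thr1.a,thr1.b)
[SC] allowed = {011, 021, 110, 111, 121}
[TSO] allowed = {010, 011, 021, 110, 111, 121}
[PSO] allowed = {010, 011, 020, 021, 110, 111, 120, 121}
target 010 ∈ {TSO,PSO}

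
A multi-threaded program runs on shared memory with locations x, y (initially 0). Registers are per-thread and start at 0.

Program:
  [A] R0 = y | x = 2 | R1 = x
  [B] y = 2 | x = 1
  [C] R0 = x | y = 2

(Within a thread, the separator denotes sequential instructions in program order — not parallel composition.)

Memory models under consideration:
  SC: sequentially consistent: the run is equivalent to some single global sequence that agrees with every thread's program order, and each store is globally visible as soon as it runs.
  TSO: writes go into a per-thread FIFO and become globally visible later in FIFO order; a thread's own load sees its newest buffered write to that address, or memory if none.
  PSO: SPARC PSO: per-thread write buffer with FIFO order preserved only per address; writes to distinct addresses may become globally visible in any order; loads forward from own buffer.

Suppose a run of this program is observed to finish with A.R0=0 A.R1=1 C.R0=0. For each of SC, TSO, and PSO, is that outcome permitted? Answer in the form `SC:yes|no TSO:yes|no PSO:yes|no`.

outcome vector order: (A.R0,A.R1,C.R0)
SC (12): 010, 011, 012, 020, 021, 022, 210, 211, 212, 220, 221, 222
TSO (12): 010, 011, 012, 020, 021, 022, 210, 211, 212, 220, 221, 222
PSO (12): 010, 011, 012, 020, 021, 022, 210, 211, 212, 220, 221, 222
target 010 ∈ {SC,TSO,PSO}

SC:yes TSO:yes PSO:yes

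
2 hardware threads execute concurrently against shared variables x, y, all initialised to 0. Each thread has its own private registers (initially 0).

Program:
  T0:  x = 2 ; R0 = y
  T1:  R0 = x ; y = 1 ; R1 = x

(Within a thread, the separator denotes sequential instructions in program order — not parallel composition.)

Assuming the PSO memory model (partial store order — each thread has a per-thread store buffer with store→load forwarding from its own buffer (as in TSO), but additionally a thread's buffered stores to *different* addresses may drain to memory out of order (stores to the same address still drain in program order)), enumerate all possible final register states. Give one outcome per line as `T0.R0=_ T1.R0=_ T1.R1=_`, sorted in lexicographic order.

outcome vector order: (T0.R0,T1.R0,T1.R1)
|PSO outcomes| = 6

T0.R0=0 T1.R0=0 T1.R1=0
T0.R0=0 T1.R0=0 T1.R1=2
T0.R0=0 T1.R0=2 T1.R1=2
T0.R0=1 T1.R0=0 T1.R1=0
T0.R0=1 T1.R0=0 T1.R1=2
T0.R0=1 T1.R0=2 T1.R1=2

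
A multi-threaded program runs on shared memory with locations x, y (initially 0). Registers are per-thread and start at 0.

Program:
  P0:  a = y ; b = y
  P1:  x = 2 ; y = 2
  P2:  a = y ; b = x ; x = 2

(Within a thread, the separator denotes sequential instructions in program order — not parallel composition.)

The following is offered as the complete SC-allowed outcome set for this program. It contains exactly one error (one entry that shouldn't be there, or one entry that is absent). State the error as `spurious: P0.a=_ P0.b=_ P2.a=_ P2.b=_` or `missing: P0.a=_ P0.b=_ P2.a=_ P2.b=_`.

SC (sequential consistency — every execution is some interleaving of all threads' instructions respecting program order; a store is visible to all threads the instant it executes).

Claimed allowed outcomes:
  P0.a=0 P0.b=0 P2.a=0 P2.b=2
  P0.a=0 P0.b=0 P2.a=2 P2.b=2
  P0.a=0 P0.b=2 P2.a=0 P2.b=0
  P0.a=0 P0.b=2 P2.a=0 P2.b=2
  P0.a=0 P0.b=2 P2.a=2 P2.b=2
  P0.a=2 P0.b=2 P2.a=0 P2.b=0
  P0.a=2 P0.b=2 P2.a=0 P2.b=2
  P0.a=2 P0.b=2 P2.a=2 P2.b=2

outcome vector order: (P0.a,P0.b,P2.a,P2.b)
under SC → <0 0 0 0> <0 0 0 2> <0 0 2 2> <0 2 0 0> <0 2 0 2> <0 2 2 2> <2 2 0 0> <2 2 0 2> <2 2 2 2>
SC∖claimed = {<0 0 0 0>}

missing: P0.a=0 P0.b=0 P2.a=0 P2.b=0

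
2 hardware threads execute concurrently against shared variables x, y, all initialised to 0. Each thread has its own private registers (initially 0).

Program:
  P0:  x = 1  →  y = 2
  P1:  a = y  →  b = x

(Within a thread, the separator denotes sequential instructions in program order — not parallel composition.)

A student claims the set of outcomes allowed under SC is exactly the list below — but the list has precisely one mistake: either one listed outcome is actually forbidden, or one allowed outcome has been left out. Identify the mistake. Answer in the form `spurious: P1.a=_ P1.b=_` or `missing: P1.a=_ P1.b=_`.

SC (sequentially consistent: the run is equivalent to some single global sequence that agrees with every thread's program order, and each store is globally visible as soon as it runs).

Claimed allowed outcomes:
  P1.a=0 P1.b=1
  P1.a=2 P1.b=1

missing: P1.a=0 P1.b=0

outcome vector order: (P1.a,P1.b)
SC (3): 00 01 21
SC∖claimed = {00}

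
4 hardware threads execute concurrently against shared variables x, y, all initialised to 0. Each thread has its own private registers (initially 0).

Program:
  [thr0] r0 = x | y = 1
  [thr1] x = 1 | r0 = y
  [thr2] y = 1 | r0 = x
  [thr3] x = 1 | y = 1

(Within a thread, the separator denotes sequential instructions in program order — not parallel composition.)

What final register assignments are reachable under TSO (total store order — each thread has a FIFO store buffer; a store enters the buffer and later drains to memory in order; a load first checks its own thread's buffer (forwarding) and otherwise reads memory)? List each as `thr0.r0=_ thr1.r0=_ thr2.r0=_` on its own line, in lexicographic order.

outcome vector order: (thr0.r0,thr1.r0,thr2.r0)
|TSO outcomes| = 8

thr0.r0=0 thr1.r0=0 thr2.r0=0
thr0.r0=0 thr1.r0=0 thr2.r0=1
thr0.r0=0 thr1.r0=1 thr2.r0=0
thr0.r0=0 thr1.r0=1 thr2.r0=1
thr0.r0=1 thr1.r0=0 thr2.r0=0
thr0.r0=1 thr1.r0=0 thr2.r0=1
thr0.r0=1 thr1.r0=1 thr2.r0=0
thr0.r0=1 thr1.r0=1 thr2.r0=1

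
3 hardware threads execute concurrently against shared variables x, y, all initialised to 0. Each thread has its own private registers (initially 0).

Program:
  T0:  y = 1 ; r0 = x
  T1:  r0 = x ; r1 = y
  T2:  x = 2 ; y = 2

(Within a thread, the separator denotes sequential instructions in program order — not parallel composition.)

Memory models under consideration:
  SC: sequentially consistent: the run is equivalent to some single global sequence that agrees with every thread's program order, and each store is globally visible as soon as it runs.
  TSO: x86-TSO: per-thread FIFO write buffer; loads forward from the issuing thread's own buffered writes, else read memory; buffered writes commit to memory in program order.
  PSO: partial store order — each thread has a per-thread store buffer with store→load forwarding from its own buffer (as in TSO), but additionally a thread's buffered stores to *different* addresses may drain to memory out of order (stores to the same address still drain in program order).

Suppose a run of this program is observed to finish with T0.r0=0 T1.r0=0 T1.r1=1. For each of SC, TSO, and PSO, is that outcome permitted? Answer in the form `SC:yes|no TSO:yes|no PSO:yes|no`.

SC:yes TSO:yes PSO:yes

outcome vector order: (T0.r0,T1.r0,T1.r1)
[SC] allowed = {(0,0,0); (0,0,1); (0,0,2); (0,2,1); (0,2,2); (2,0,0); (2,0,1); (2,0,2); (2,2,0); (2,2,1); (2,2,2)}
[TSO] allowed = {(0,0,0); (0,0,1); (0,0,2); (0,2,0); (0,2,1); (0,2,2); (2,0,0); (2,0,1); (2,0,2); (2,2,0); (2,2,1); (2,2,2)}
[PSO] allowed = {(0,0,0); (0,0,1); (0,0,2); (0,2,0); (0,2,1); (0,2,2); (2,0,0); (2,0,1); (2,0,2); (2,2,0); (2,2,1); (2,2,2)}
target (0,0,1) ∈ {SC,TSO,PSO}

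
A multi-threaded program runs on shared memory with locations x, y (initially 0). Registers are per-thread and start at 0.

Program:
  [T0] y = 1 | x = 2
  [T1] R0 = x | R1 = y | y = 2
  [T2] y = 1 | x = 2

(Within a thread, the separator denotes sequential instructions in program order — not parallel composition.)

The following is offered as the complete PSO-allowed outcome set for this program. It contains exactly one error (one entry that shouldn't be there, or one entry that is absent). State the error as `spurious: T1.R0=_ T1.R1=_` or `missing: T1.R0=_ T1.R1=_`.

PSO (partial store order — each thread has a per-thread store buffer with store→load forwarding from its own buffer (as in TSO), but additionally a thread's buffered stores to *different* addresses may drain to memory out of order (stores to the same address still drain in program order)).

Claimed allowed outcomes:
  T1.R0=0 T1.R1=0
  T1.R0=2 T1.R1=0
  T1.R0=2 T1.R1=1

outcome vector order: (T1.R0,T1.R1)
PSO (4): (0,0), (0,1), (2,0), (2,1)
PSO∖claimed = {(0,1)}

missing: T1.R0=0 T1.R1=1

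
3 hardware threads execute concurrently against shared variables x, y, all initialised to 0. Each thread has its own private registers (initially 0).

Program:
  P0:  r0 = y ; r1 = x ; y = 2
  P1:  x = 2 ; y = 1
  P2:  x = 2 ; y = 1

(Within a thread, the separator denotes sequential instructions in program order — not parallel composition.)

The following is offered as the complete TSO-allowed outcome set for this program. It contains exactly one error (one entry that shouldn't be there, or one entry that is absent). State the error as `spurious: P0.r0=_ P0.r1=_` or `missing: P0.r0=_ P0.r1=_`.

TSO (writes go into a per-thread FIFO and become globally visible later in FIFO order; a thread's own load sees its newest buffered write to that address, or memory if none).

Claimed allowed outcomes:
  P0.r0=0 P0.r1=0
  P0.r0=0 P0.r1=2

outcome vector order: (P0.r0,P0.r1)
under TSO → (0,0); (0,2); (1,2)
TSO∖claimed = {(1,2)}

missing: P0.r0=1 P0.r1=2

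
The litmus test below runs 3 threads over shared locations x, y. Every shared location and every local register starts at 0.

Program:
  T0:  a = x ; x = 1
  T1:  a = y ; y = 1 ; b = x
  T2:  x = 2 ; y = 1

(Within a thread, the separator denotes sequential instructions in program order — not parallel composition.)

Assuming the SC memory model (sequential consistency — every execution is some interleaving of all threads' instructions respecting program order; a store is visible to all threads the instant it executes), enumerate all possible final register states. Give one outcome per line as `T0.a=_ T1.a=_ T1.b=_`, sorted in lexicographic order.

T0.a=0 T1.a=0 T1.b=0
T0.a=0 T1.a=0 T1.b=1
T0.a=0 T1.a=0 T1.b=2
T0.a=0 T1.a=1 T1.b=1
T0.a=0 T1.a=1 T1.b=2
T0.a=2 T1.a=0 T1.b=0
T0.a=2 T1.a=0 T1.b=1
T0.a=2 T1.a=0 T1.b=2
T0.a=2 T1.a=1 T1.b=1
T0.a=2 T1.a=1 T1.b=2

outcome vector order: (T0.a,T1.a,T1.b)
|SC outcomes| = 10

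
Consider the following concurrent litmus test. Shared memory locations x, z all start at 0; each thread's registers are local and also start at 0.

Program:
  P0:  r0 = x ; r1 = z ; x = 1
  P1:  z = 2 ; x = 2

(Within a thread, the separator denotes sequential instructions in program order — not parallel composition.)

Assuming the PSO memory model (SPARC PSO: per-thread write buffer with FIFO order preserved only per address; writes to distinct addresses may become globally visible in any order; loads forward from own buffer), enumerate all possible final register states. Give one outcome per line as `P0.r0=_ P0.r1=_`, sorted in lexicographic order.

P0.r0=0 P0.r1=0
P0.r0=0 P0.r1=2
P0.r0=2 P0.r1=0
P0.r0=2 P0.r1=2

outcome vector order: (P0.r0,P0.r1)
|PSO outcomes| = 4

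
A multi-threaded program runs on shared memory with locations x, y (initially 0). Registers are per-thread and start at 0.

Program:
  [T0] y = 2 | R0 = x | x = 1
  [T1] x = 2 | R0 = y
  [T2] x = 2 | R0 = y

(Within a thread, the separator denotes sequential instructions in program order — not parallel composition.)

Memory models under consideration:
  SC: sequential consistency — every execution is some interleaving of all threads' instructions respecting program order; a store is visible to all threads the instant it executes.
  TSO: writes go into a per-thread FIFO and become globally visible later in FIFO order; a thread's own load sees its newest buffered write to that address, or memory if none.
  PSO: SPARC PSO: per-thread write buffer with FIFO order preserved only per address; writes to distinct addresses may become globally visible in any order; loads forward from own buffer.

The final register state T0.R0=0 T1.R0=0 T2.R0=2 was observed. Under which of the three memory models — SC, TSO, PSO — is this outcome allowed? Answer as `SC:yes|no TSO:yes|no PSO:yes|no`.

outcome vector order: (T0.R0,T1.R0,T2.R0)
under SC → <0 2 2>; <2 0 0>; <2 0 2>; <2 2 0>; <2 2 2>
under TSO → <0 0 0>; <0 0 2>; <0 2 0>; <0 2 2>; <2 0 0>; <2 0 2>; <2 2 0>; <2 2 2>
under PSO → <0 0 0>; <0 0 2>; <0 2 0>; <0 2 2>; <2 0 0>; <2 0 2>; <2 2 0>; <2 2 2>
target <0 0 2> ∈ {TSO,PSO}

SC:no TSO:yes PSO:yes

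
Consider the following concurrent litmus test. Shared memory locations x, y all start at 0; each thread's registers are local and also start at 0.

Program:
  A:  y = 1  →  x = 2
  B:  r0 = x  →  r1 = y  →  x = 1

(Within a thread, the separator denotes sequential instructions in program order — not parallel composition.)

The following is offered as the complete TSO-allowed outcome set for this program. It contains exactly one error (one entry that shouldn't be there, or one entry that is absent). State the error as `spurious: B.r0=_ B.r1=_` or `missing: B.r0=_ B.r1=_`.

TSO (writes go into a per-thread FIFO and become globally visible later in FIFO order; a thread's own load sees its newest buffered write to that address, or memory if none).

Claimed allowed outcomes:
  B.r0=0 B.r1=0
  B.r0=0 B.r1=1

missing: B.r0=2 B.r1=1

outcome vector order: (B.r0,B.r1)
TSO (3): 00 01 21
TSO∖claimed = {21}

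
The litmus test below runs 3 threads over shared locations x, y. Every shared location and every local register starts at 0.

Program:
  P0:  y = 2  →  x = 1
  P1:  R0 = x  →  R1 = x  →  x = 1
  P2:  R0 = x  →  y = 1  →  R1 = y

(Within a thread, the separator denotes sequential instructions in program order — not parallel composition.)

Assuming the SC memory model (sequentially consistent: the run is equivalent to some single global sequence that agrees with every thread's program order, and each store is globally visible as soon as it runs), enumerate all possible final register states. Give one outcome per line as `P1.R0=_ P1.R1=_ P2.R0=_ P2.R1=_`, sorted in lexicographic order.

outcome vector order: (P1.R0,P1.R1,P2.R0,P2.R1)
|SC outcomes| = 10

P1.R0=0 P1.R1=0 P2.R0=0 P2.R1=1
P1.R0=0 P1.R1=0 P2.R0=0 P2.R1=2
P1.R0=0 P1.R1=0 P2.R0=1 P2.R1=1
P1.R0=0 P1.R1=0 P2.R0=1 P2.R1=2
P1.R0=0 P1.R1=1 P2.R0=0 P2.R1=1
P1.R0=0 P1.R1=1 P2.R0=0 P2.R1=2
P1.R0=0 P1.R1=1 P2.R0=1 P2.R1=1
P1.R0=1 P1.R1=1 P2.R0=0 P2.R1=1
P1.R0=1 P1.R1=1 P2.R0=0 P2.R1=2
P1.R0=1 P1.R1=1 P2.R0=1 P2.R1=1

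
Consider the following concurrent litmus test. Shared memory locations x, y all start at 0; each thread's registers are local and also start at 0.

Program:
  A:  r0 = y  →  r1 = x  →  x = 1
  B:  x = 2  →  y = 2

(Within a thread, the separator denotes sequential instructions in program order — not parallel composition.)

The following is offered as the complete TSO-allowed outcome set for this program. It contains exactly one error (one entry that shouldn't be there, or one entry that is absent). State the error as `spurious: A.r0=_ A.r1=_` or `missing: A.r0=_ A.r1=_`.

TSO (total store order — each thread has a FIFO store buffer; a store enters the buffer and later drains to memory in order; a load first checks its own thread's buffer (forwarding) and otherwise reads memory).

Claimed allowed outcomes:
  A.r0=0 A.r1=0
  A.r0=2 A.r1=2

outcome vector order: (A.r0,A.r1)
[TSO] allowed = {(0,0) (0,2) (2,2)}
TSO∖claimed = {(0,2)}

missing: A.r0=0 A.r1=2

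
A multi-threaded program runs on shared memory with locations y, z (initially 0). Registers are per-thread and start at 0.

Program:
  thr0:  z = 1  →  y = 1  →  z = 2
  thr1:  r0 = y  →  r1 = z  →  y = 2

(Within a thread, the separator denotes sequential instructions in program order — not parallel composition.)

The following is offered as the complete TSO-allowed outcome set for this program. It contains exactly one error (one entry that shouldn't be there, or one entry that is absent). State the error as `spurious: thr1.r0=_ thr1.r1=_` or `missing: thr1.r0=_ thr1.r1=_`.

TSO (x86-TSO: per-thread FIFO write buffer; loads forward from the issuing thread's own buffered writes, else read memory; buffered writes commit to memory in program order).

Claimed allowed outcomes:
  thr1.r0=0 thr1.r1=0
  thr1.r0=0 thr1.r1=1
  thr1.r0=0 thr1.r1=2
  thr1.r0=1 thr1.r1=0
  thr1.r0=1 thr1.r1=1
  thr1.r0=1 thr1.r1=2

outcome vector order: (thr1.r0,thr1.r1)
TSO: 5 outcomes — {0/0, 0/1, 0/2, 1/1, 1/2}
claimed∖TSO = {1/0}

spurious: thr1.r0=1 thr1.r1=0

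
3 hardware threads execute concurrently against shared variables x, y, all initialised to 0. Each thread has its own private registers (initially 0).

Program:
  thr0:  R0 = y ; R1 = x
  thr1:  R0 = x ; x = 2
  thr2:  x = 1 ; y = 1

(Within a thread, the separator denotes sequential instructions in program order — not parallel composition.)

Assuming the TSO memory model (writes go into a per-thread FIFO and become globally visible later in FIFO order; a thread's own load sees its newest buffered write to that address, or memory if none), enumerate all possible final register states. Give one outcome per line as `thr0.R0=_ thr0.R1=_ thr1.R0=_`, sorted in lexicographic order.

outcome vector order: (thr0.R0,thr0.R1,thr1.R0)
|TSO outcomes| = 10

thr0.R0=0 thr0.R1=0 thr1.R0=0
thr0.R0=0 thr0.R1=0 thr1.R0=1
thr0.R0=0 thr0.R1=1 thr1.R0=0
thr0.R0=0 thr0.R1=1 thr1.R0=1
thr0.R0=0 thr0.R1=2 thr1.R0=0
thr0.R0=0 thr0.R1=2 thr1.R0=1
thr0.R0=1 thr0.R1=1 thr1.R0=0
thr0.R0=1 thr0.R1=1 thr1.R0=1
thr0.R0=1 thr0.R1=2 thr1.R0=0
thr0.R0=1 thr0.R1=2 thr1.R0=1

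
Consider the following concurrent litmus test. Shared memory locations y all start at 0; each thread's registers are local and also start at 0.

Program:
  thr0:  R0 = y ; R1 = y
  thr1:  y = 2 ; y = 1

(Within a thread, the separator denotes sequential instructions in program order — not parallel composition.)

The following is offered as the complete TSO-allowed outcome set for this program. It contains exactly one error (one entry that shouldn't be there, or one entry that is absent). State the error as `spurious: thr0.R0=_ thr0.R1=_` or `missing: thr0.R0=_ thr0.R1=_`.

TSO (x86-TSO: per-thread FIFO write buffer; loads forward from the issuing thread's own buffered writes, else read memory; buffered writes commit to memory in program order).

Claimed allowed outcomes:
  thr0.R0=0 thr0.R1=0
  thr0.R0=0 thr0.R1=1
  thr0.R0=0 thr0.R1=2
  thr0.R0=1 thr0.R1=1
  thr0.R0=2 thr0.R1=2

outcome vector order: (thr0.R0,thr0.R1)
under TSO → 0/0, 0/1, 0/2, 1/1, 2/1, 2/2
TSO∖claimed = {2/1}

missing: thr0.R0=2 thr0.R1=1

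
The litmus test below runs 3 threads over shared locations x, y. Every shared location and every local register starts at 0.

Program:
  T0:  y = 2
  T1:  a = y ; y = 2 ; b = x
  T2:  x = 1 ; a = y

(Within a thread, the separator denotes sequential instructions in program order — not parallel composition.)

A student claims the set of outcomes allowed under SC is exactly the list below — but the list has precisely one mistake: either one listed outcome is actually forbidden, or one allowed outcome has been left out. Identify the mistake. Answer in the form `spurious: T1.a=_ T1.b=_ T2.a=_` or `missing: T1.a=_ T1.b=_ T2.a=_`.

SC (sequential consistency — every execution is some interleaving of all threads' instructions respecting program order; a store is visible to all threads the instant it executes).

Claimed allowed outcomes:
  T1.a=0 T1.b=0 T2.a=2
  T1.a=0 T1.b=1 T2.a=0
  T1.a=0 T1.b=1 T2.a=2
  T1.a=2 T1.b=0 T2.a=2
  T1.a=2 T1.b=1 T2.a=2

outcome vector order: (T1.a,T1.b,T2.a)
under SC → (0,0,2) (0,1,0) (0,1,2) (2,0,2) (2,1,0) (2,1,2)
SC∖claimed = {(2,1,0)}

missing: T1.a=2 T1.b=1 T2.a=0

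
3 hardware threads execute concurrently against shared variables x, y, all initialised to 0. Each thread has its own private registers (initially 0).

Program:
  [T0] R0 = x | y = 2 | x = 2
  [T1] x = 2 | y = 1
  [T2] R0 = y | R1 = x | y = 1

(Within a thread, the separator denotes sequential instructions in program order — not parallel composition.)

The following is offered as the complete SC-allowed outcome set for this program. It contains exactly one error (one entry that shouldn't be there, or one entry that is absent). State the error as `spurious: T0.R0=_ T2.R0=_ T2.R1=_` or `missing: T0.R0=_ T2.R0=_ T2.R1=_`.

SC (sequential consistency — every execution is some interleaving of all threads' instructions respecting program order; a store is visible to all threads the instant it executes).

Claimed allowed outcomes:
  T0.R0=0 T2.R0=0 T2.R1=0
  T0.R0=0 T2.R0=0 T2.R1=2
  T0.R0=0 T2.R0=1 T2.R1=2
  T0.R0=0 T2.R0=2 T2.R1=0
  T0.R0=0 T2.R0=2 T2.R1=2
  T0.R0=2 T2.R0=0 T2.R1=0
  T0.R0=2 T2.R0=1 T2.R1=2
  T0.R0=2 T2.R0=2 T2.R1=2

missing: T0.R0=2 T2.R0=0 T2.R1=2

outcome vector order: (T0.R0,T2.R0,T2.R1)
SC (9): 000, 002, 012, 020, 022, 200, 202, 212, 222
SC∖claimed = {202}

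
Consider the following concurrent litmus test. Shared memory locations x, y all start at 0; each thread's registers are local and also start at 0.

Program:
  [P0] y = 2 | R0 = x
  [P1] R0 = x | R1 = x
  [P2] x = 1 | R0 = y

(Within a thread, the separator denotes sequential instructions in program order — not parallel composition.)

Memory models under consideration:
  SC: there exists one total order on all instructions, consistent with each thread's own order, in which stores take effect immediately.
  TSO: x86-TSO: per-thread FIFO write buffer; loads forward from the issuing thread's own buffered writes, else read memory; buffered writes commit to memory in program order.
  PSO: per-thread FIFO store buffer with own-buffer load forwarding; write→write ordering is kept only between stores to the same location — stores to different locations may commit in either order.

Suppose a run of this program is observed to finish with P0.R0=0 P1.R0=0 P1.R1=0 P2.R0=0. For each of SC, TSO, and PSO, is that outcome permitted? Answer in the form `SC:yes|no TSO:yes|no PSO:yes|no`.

outcome vector order: (P0.R0,P1.R0,P1.R1,P2.R0)
SC: 9 outcomes — {<0 0 0 2>; <0 0 1 2>; <0 1 1 2>; <1 0 0 0>; <1 0 0 2>; <1 0 1 0>; <1 0 1 2>; <1 1 1 0>; <1 1 1 2>}
TSO: 12 outcomes — {<0 0 0 0>; <0 0 0 2>; <0 0 1 0>; <0 0 1 2>; <0 1 1 0>; <0 1 1 2>; <1 0 0 0>; <1 0 0 2>; <1 0 1 0>; <1 0 1 2>; <1 1 1 0>; <1 1 1 2>}
PSO: 12 outcomes — {<0 0 0 0>; <0 0 0 2>; <0 0 1 0>; <0 0 1 2>; <0 1 1 0>; <0 1 1 2>; <1 0 0 0>; <1 0 0 2>; <1 0 1 0>; <1 0 1 2>; <1 1 1 0>; <1 1 1 2>}
target <0 0 0 0> ∈ {TSO,PSO}

SC:no TSO:yes PSO:yes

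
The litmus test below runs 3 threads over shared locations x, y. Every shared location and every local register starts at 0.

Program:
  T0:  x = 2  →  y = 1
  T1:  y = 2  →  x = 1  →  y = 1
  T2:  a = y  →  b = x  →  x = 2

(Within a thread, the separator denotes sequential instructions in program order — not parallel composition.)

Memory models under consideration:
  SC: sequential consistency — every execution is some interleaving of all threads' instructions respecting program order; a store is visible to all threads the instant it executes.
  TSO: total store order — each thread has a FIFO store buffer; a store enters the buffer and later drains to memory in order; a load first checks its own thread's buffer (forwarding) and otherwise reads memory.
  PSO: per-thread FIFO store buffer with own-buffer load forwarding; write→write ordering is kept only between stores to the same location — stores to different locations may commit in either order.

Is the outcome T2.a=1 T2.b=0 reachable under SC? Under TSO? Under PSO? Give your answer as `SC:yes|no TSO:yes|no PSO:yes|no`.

SC:no TSO:no PSO:yes

outcome vector order: (T2.a,T2.b)
SC (8): (0,0) (0,1) (0,2) (1,1) (1,2) (2,0) (2,1) (2,2)
TSO (8): (0,0) (0,1) (0,2) (1,1) (1,2) (2,0) (2,1) (2,2)
PSO (9): (0,0) (0,1) (0,2) (1,0) (1,1) (1,2) (2,0) (2,1) (2,2)
target (1,0) ∈ {PSO}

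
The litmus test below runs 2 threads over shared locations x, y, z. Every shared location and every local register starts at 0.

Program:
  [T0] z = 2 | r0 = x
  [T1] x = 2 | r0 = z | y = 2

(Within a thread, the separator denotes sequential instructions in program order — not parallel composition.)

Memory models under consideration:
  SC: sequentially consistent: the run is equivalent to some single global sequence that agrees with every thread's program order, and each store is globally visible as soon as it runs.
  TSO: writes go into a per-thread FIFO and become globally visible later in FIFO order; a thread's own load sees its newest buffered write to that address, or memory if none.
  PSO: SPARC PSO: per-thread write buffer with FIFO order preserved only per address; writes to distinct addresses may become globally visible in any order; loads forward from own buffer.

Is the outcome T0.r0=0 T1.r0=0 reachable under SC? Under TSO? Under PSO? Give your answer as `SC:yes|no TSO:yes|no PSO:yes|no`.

SC:no TSO:yes PSO:yes

outcome vector order: (T0.r0,T1.r0)
SC (3): (0,2); (2,0); (2,2)
TSO (4): (0,0); (0,2); (2,0); (2,2)
PSO (4): (0,0); (0,2); (2,0); (2,2)
target (0,0) ∈ {TSO,PSO}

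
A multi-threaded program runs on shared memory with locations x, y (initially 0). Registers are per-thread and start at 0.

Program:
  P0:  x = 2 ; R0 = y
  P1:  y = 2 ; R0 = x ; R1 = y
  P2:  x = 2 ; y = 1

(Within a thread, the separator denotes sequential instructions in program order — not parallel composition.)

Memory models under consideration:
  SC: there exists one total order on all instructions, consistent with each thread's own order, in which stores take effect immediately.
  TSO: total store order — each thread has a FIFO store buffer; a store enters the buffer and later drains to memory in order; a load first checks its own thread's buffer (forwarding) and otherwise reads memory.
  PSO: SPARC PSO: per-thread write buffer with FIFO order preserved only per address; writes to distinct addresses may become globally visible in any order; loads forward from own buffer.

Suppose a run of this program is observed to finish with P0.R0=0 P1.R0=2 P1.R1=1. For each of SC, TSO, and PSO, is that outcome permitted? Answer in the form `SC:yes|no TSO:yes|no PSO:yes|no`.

outcome vector order: (P0.R0,P1.R0,P1.R1)
SC: 10 outcomes — {<0 2 1> <0 2 2> <1 0 1> <1 0 2> <1 2 1> <1 2 2> <2 0 1> <2 0 2> <2 2 1> <2 2 2>}
TSO: 12 outcomes — {<0 0 1> <0 0 2> <0 2 1> <0 2 2> <1 0 1> <1 0 2> <1 2 1> <1 2 2> <2 0 1> <2 0 2> <2 2 1> <2 2 2>}
PSO: 12 outcomes — {<0 0 1> <0 0 2> <0 2 1> <0 2 2> <1 0 1> <1 0 2> <1 2 1> <1 2 2> <2 0 1> <2 0 2> <2 2 1> <2 2 2>}
target <0 2 1> ∈ {SC,TSO,PSO}

SC:yes TSO:yes PSO:yes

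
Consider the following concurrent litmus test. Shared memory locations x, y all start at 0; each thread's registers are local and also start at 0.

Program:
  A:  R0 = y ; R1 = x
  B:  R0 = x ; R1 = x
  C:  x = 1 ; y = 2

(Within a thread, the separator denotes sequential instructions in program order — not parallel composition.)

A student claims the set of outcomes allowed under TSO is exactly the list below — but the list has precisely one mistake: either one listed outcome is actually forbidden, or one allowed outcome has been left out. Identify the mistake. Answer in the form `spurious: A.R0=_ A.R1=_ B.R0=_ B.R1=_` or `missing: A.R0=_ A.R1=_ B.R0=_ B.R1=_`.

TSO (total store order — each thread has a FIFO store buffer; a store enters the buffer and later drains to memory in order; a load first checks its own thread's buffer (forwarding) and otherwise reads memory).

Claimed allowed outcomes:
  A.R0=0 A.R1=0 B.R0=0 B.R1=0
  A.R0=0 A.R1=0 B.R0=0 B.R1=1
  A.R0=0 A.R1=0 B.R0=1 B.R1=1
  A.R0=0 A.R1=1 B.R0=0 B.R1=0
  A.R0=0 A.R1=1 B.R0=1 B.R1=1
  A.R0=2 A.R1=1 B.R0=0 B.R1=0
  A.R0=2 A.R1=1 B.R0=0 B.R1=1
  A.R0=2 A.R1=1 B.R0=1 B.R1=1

missing: A.R0=0 A.R1=1 B.R0=0 B.R1=1

outcome vector order: (A.R0,A.R1,B.R0,B.R1)
TSO (9): 0/0/0/0, 0/0/0/1, 0/0/1/1, 0/1/0/0, 0/1/0/1, 0/1/1/1, 2/1/0/0, 2/1/0/1, 2/1/1/1
TSO∖claimed = {0/1/0/1}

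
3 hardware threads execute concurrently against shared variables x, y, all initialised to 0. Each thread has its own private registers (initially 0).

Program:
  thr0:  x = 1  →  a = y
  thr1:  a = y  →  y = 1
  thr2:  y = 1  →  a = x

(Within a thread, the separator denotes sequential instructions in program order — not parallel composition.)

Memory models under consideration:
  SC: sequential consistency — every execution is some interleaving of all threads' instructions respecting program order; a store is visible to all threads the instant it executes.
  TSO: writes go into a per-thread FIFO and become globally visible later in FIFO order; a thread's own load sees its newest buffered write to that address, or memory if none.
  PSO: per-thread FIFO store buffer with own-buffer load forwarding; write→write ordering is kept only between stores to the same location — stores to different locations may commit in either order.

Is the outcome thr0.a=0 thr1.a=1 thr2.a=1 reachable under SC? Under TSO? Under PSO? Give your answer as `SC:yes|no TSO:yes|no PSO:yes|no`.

outcome vector order: (thr0.a,thr1.a,thr2.a)
[SC] allowed = {001, 011, 100, 101, 110, 111}
[TSO] allowed = {000, 001, 010, 011, 100, 101, 110, 111}
[PSO] allowed = {000, 001, 010, 011, 100, 101, 110, 111}
target 011 ∈ {SC,TSO,PSO}

SC:yes TSO:yes PSO:yes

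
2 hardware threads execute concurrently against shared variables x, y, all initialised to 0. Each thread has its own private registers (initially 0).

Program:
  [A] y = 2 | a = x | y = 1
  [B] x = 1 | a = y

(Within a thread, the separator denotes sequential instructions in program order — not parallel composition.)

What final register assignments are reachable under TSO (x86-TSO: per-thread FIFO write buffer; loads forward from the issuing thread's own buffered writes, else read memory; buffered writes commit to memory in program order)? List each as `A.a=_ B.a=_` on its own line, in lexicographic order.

A.a=0 B.a=0
A.a=0 B.a=1
A.a=0 B.a=2
A.a=1 B.a=0
A.a=1 B.a=1
A.a=1 B.a=2

outcome vector order: (A.a,B.a)
|TSO outcomes| = 6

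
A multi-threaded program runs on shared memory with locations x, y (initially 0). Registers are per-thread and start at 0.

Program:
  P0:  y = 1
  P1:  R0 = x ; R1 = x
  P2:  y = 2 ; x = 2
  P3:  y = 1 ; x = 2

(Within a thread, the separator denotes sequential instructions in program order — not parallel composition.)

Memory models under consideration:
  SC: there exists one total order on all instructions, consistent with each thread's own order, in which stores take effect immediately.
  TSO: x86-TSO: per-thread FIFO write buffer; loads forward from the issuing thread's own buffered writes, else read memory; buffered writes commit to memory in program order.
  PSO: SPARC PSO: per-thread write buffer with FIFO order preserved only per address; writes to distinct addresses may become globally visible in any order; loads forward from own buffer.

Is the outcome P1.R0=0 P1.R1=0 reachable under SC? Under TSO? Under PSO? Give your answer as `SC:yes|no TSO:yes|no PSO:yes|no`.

outcome vector order: (P1.R0,P1.R1)
[SC] allowed = {(0,0) (0,2) (2,2)}
[TSO] allowed = {(0,0) (0,2) (2,2)}
[PSO] allowed = {(0,0) (0,2) (2,2)}
target (0,0) ∈ {SC,TSO,PSO}

SC:yes TSO:yes PSO:yes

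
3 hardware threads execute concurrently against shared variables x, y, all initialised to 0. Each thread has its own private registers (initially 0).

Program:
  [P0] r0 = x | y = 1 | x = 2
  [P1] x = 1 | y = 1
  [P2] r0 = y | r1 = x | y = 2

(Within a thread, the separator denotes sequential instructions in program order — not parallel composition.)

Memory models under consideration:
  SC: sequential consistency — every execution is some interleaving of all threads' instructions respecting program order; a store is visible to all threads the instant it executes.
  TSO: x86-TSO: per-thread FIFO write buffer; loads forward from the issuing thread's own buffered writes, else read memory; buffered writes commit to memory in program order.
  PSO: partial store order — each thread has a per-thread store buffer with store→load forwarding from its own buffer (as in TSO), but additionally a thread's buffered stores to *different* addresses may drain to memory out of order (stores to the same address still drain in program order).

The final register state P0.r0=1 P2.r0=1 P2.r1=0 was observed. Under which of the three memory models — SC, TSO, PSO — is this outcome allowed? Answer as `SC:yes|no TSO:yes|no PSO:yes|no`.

SC:no TSO:no PSO:yes

outcome vector order: (P0.r0,P2.r0,P2.r1)
SC: 11 outcomes — {<0 0 0>; <0 0 1>; <0 0 2>; <0 1 0>; <0 1 1>; <0 1 2>; <1 0 0>; <1 0 1>; <1 0 2>; <1 1 1>; <1 1 2>}
TSO: 11 outcomes — {<0 0 0>; <0 0 1>; <0 0 2>; <0 1 0>; <0 1 1>; <0 1 2>; <1 0 0>; <1 0 1>; <1 0 2>; <1 1 1>; <1 1 2>}
PSO: 12 outcomes — {<0 0 0>; <0 0 1>; <0 0 2>; <0 1 0>; <0 1 1>; <0 1 2>; <1 0 0>; <1 0 1>; <1 0 2>; <1 1 0>; <1 1 1>; <1 1 2>}
target <1 1 0> ∈ {PSO}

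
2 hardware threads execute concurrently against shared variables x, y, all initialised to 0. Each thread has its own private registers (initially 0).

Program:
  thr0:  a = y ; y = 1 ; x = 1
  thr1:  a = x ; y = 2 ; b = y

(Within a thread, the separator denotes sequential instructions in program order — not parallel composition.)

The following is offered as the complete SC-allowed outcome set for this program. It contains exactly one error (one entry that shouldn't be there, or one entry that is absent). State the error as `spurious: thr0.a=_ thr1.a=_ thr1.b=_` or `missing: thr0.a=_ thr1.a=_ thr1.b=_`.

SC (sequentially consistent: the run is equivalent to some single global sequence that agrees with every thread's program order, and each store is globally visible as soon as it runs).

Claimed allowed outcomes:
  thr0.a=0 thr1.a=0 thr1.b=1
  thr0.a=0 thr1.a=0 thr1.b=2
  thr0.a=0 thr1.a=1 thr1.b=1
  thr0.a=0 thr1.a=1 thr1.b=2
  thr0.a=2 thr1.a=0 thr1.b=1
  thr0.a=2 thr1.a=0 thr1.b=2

spurious: thr0.a=0 thr1.a=1 thr1.b=1

outcome vector order: (thr0.a,thr1.a,thr1.b)
SC (5): 001 002 012 201 202
claimed∖SC = {011}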